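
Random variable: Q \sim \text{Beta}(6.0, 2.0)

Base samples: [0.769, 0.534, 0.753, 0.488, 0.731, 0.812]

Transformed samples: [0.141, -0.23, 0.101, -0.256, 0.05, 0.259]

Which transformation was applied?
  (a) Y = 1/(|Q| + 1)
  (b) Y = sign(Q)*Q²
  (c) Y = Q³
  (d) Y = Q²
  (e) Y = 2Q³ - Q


Checking option (e) Y = 2Q³ - Q:
  Q = 0.769 -> Y = 0.141 ✓
  Q = 0.534 -> Y = -0.23 ✓
  Q = 0.753 -> Y = 0.101 ✓
All samples match this transformation.

(e) 2Q³ - Q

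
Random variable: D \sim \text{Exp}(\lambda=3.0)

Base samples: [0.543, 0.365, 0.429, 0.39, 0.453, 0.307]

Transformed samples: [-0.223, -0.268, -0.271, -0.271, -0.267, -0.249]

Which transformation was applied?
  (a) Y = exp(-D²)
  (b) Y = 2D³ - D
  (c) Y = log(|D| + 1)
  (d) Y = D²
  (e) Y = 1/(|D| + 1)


Checking option (b) Y = 2D³ - D:
  D = 0.543 -> Y = -0.223 ✓
  D = 0.365 -> Y = -0.268 ✓
  D = 0.429 -> Y = -0.271 ✓
All samples match this transformation.

(b) 2D³ - D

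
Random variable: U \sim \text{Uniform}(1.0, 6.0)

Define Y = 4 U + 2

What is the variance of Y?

For Y = aU + b: Var(Y) = a² * Var(U)
Var(U) = (6 - 1)^2/12 = 2.0833333
Var(Y) = 4² * 2.0833333 = 16 * 2.0833333 = 33.333333

33.333333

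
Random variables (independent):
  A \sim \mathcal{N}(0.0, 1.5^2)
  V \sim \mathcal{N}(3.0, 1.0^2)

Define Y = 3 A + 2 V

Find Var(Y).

For independent RVs: Var(aX + bY) = a²Var(X) + b²Var(Y)
Var(A) = 2.25
Var(V) = 1
Var(Y) = 3²*2.25 + 2²*1
= 9*2.25 + 4*1 = 24.25

24.25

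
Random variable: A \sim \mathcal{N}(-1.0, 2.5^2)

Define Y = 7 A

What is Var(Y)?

For Y = aA + b: Var(Y) = a² * Var(A)
Var(A) = 2.5^2 = 6.25
Var(Y) = 7² * 6.25 = 49 * 6.25 = 306.25

306.25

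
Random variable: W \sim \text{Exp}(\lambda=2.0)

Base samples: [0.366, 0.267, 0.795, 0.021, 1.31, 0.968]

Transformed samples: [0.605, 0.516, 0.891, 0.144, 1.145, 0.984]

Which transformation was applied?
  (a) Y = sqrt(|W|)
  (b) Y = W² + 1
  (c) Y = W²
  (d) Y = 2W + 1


Checking option (a) Y = sqrt(|W|):
  W = 0.366 -> Y = 0.605 ✓
  W = 0.267 -> Y = 0.516 ✓
  W = 0.795 -> Y = 0.891 ✓
All samples match this transformation.

(a) sqrt(|W|)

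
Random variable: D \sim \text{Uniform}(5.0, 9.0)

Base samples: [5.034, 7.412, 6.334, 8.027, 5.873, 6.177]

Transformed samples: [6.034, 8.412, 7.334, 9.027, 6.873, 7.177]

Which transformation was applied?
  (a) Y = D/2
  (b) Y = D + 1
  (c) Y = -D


Checking option (b) Y = D + 1:
  D = 5.034 -> Y = 6.034 ✓
  D = 7.412 -> Y = 8.412 ✓
  D = 6.334 -> Y = 7.334 ✓
All samples match this transformation.

(b) D + 1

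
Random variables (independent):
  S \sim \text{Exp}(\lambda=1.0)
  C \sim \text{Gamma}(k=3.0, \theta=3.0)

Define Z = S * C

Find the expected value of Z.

For independent RVs: E[XY] = E[X]*E[Y]
E[S] = 1
E[C] = 9
E[Z] = 1 * 9 = 9

9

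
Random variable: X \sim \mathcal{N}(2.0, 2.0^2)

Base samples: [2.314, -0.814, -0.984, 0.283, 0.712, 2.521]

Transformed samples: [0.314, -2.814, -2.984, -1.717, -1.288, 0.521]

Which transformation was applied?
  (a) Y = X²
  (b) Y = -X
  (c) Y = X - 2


Checking option (c) Y = X - 2:
  X = 2.314 -> Y = 0.314 ✓
  X = -0.814 -> Y = -2.814 ✓
  X = -0.984 -> Y = -2.984 ✓
All samples match this transformation.

(c) X - 2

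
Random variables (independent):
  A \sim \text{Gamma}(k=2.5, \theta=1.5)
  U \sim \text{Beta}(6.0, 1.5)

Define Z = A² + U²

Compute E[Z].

E[Z] = E[A²] + E[U²]
E[A²] = Var(A) + E[A]² = 5.625 + 14.0625 = 19.6875
E[U²] = Var(U) + E[U]² = 0.018823529 + 0.64 = 0.65882353
E[Z] = 19.6875 + 0.65882353 = 20.346324

20.346324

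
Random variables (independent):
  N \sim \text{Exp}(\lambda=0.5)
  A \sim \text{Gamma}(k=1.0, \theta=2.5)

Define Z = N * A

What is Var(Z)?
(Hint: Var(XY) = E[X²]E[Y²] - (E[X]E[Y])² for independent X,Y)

Var(XY) = E[X²]E[Y²] - (E[X]E[Y])²
E[N] = 2, Var(N) = 4
E[A] = 2.5, Var(A) = 6.25
E[N²] = 4 + 2² = 8
E[A²] = 6.25 + 2.5² = 12.5
Var(Z) = 8*12.5 - (2*2.5)²
= 100 - 25 = 75

75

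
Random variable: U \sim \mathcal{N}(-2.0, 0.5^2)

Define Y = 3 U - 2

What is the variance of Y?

For Y = aU + b: Var(Y) = a² * Var(U)
Var(U) = 0.5^2 = 0.25
Var(Y) = 3² * 0.25 = 9 * 0.25 = 2.25

2.25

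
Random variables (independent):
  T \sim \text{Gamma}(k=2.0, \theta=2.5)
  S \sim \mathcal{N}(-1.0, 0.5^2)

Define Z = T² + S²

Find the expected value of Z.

E[Z] = E[T²] + E[S²]
E[T²] = Var(T) + E[T]² = 12.5 + 25 = 37.5
E[S²] = Var(S) + E[S]² = 0.25 + 1 = 1.25
E[Z] = 37.5 + 1.25 = 38.75

38.75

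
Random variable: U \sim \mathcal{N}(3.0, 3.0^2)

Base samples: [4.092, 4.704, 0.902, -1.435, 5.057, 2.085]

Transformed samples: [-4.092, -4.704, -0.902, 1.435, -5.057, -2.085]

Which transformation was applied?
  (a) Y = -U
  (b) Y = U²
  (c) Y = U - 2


Checking option (a) Y = -U:
  U = 4.092 -> Y = -4.092 ✓
  U = 4.704 -> Y = -4.704 ✓
  U = 0.902 -> Y = -0.902 ✓
All samples match this transformation.

(a) -U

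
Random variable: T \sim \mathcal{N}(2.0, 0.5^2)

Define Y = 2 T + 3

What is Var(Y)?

For Y = aT + b: Var(Y) = a² * Var(T)
Var(T) = 0.5^2 = 0.25
Var(Y) = 2² * 0.25 = 4 * 0.25 = 1

1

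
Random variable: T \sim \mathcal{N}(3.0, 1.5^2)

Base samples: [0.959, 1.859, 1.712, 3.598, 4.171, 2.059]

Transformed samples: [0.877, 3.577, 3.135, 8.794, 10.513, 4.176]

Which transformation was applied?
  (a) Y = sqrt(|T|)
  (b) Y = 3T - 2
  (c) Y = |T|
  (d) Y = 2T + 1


Checking option (b) Y = 3T - 2:
  T = 0.959 -> Y = 0.877 ✓
  T = 1.859 -> Y = 3.577 ✓
  T = 1.712 -> Y = 3.135 ✓
All samples match this transformation.

(b) 3T - 2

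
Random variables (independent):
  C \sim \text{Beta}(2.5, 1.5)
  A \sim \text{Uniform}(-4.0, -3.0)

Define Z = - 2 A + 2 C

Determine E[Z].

E[Z] = 2*E[C] - 2*E[A]
E[C] = 0.625
E[A] = -3.5
E[Z] = 2*0.625 - 2*(-3.5) = 8.25

8.25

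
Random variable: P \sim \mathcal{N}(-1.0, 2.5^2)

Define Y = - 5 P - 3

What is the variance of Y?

For Y = aP + b: Var(Y) = a² * Var(P)
Var(P) = 2.5^2 = 6.25
Var(Y) = (-5)² * 6.25 = 25 * 6.25 = 156.25

156.25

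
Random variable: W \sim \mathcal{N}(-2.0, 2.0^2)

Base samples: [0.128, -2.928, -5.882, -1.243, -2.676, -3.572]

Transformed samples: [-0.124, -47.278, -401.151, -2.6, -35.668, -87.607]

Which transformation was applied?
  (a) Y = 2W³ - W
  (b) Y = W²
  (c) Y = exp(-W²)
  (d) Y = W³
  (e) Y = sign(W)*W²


Checking option (a) Y = 2W³ - W:
  W = 0.128 -> Y = -0.124 ✓
  W = -2.928 -> Y = -47.278 ✓
  W = -5.882 -> Y = -401.151 ✓
All samples match this transformation.

(a) 2W³ - W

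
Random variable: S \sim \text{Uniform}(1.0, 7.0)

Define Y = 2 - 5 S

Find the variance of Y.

For Y = aS + b: Var(Y) = a² * Var(S)
Var(S) = (7 - 1)^2/12 = 3
Var(Y) = (-5)² * 3 = 25 * 3 = 75

75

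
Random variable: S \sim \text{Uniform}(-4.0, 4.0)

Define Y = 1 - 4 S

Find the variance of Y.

For Y = aS + b: Var(Y) = a² * Var(S)
Var(S) = (4 + 4)^2/12 = 5.3333333
Var(Y) = (-4)² * 5.3333333 = 16 * 5.3333333 = 85.333333

85.333333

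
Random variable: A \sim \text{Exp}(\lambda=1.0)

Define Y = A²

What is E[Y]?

Using E[X²] = Var(X) + (E[X])²:
E[A] = 1
Var(A) = 1/1.0^2 = 1
E[A²] = 1 + 1² = 1 + 1 = 2

2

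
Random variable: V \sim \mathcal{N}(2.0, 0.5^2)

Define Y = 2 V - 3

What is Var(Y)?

For Y = aV + b: Var(Y) = a² * Var(V)
Var(V) = 0.5^2 = 0.25
Var(Y) = 2² * 0.25 = 4 * 0.25 = 1

1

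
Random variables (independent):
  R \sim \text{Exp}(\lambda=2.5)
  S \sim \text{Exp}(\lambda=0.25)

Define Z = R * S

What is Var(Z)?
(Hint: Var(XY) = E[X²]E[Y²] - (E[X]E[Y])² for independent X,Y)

Var(XY) = E[X²]E[Y²] - (E[X]E[Y])²
E[R] = 0.4, Var(R) = 0.16
E[S] = 4, Var(S) = 16
E[R²] = 0.16 + 0.4² = 0.32
E[S²] = 16 + 4² = 32
Var(Z) = 0.32*32 - (0.4*4)²
= 10.24 - 2.56 = 7.68

7.68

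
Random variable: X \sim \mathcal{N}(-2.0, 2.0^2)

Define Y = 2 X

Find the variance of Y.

For Y = aX + b: Var(Y) = a² * Var(X)
Var(X) = 2.0^2 = 4
Var(Y) = 2² * 4 = 4 * 4 = 16

16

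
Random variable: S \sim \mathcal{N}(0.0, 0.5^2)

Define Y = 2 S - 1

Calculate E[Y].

For Y = 2S - 1:
E[Y] = 2 * E[S] - 1
E[S] = 0.0 = 0
E[Y] = 2 * 0 - 1 = -1

-1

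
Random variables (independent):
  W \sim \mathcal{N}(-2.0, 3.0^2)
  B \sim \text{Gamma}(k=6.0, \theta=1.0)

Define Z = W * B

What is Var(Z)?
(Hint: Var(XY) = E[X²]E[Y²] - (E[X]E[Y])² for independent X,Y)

Var(XY) = E[X²]E[Y²] - (E[X]E[Y])²
E[W] = -2, Var(W) = 9
E[B] = 6, Var(B) = 6
E[W²] = 9 + (-2)² = 13
E[B²] = 6 + 6² = 42
Var(Z) = 13*42 - (-2*6)²
= 546 - 144 = 402

402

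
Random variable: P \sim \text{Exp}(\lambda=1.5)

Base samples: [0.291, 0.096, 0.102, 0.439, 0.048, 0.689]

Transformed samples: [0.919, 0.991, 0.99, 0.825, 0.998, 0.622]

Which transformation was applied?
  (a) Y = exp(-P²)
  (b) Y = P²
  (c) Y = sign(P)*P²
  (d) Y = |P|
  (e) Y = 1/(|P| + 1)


Checking option (a) Y = exp(-P²):
  P = 0.291 -> Y = 0.919 ✓
  P = 0.096 -> Y = 0.991 ✓
  P = 0.102 -> Y = 0.99 ✓
All samples match this transformation.

(a) exp(-P²)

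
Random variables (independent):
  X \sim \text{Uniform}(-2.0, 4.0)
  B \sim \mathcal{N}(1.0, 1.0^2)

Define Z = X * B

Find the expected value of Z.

For independent RVs: E[XY] = E[X]*E[Y]
E[X] = 1
E[B] = 1
E[Z] = 1 * 1 = 1

1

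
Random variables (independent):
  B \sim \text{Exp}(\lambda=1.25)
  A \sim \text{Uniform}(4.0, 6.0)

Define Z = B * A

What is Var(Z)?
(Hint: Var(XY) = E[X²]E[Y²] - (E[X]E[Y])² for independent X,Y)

Var(XY) = E[X²]E[Y²] - (E[X]E[Y])²
E[B] = 0.8, Var(B) = 0.64
E[A] = 5, Var(A) = 0.33333333
E[B²] = 0.64 + 0.8² = 1.28
E[A²] = 0.33333333 + 5² = 25.333333
Var(Z) = 1.28*25.333333 - (0.8*5)²
= 32.426667 - 16 = 16.426667

16.426667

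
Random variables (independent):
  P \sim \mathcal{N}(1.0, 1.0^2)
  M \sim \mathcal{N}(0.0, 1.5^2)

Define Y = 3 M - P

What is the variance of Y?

For independent RVs: Var(aX + bY) = a²Var(X) + b²Var(Y)
Var(P) = 1
Var(M) = 2.25
Var(Y) = (-1)²*1 + 3²*2.25
= 1*1 + 9*2.25 = 21.25

21.25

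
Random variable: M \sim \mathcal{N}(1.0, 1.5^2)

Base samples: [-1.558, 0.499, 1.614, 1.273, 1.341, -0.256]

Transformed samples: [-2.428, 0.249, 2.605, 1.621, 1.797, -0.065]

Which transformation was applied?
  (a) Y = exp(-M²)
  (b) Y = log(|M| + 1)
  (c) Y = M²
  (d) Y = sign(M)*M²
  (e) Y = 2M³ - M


Checking option (d) Y = sign(M)*M²:
  M = -1.558 -> Y = -2.428 ✓
  M = 0.499 -> Y = 0.249 ✓
  M = 1.614 -> Y = 2.605 ✓
All samples match this transformation.

(d) sign(M)*M²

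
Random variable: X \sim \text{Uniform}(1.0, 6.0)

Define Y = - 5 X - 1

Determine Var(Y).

For Y = aX + b: Var(Y) = a² * Var(X)
Var(X) = (6 - 1)^2/12 = 2.0833333
Var(Y) = (-5)² * 2.0833333 = 25 * 2.0833333 = 52.083333

52.083333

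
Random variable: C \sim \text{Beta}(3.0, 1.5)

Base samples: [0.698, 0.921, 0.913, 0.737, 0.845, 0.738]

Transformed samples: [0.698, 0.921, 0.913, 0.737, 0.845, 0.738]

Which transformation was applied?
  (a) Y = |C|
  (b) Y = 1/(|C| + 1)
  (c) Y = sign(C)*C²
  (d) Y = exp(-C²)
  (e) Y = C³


Checking option (a) Y = |C|:
  C = 0.698 -> Y = 0.698 ✓
  C = 0.921 -> Y = 0.921 ✓
  C = 0.913 -> Y = 0.913 ✓
All samples match this transformation.

(a) |C|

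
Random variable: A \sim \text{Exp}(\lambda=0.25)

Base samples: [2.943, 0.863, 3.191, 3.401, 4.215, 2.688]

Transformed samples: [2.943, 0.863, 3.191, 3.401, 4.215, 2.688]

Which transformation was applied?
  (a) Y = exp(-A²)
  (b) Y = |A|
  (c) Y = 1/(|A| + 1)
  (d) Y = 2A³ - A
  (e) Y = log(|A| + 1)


Checking option (b) Y = |A|:
  A = 2.943 -> Y = 2.943 ✓
  A = 0.863 -> Y = 0.863 ✓
  A = 3.191 -> Y = 3.191 ✓
All samples match this transformation.

(b) |A|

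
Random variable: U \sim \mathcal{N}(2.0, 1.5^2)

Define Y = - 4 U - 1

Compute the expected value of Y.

For Y = -4U - 1:
E[Y] = -4 * E[U] - 1
E[U] = 2.0 = 2
E[Y] = -4 * 2 - 1 = -9

-9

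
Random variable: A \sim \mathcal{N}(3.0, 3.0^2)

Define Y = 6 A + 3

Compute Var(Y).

For Y = aA + b: Var(Y) = a² * Var(A)
Var(A) = 3.0^2 = 9
Var(Y) = 6² * 9 = 36 * 9 = 324

324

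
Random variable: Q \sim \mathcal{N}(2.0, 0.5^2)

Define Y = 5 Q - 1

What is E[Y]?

For Y = 5Q - 1:
E[Y] = 5 * E[Q] - 1
E[Q] = 2.0 = 2
E[Y] = 5 * 2 - 1 = 9

9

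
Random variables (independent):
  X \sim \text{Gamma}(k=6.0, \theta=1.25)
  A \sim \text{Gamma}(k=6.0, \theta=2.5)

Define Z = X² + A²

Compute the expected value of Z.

E[Z] = E[X²] + E[A²]
E[X²] = Var(X) + E[X]² = 9.375 + 56.25 = 65.625
E[A²] = Var(A) + E[A]² = 37.5 + 225 = 262.5
E[Z] = 65.625 + 262.5 = 328.125

328.125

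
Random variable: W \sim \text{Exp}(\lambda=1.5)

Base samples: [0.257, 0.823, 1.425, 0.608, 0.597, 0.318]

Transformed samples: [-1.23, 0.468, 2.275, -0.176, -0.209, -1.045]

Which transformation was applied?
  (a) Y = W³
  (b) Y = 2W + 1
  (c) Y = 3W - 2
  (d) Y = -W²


Checking option (c) Y = 3W - 2:
  W = 0.257 -> Y = -1.23 ✓
  W = 0.823 -> Y = 0.468 ✓
  W = 1.425 -> Y = 2.275 ✓
All samples match this transformation.

(c) 3W - 2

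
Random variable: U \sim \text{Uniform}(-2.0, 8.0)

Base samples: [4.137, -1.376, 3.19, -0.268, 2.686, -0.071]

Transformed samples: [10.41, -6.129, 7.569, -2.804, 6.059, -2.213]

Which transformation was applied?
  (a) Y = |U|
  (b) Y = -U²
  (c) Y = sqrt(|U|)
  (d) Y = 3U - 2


Checking option (d) Y = 3U - 2:
  U = 4.137 -> Y = 10.41 ✓
  U = -1.376 -> Y = -6.129 ✓
  U = 3.19 -> Y = 7.569 ✓
All samples match this transformation.

(d) 3U - 2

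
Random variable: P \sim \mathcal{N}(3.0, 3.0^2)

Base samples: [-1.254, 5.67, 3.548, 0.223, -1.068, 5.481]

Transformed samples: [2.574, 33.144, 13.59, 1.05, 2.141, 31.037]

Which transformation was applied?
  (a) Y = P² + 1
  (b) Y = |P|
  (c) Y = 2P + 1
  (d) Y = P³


Checking option (a) Y = P² + 1:
  P = -1.254 -> Y = 2.574 ✓
  P = 5.67 -> Y = 33.144 ✓
  P = 3.548 -> Y = 13.59 ✓
All samples match this transformation.

(a) P² + 1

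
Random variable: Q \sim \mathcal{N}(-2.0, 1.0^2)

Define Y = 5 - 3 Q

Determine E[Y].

For Y = -3Q + 5:
E[Y] = -3 * E[Q] + 5
E[Q] = -2.0 = -2
E[Y] = -3 * (-2) + 5 = 11

11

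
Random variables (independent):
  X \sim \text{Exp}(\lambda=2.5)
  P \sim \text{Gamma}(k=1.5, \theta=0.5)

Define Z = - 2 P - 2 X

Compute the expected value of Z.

E[Z] = -2*E[X] - 2*E[P]
E[X] = 0.4
E[P] = 0.75
E[Z] = -2*0.4 - 2*0.75 = -2.3

-2.3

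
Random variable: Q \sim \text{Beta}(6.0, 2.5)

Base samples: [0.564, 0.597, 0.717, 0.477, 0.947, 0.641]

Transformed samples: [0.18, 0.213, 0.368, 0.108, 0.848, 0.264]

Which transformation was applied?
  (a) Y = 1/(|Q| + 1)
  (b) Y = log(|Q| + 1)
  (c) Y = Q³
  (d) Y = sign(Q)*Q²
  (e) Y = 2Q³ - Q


Checking option (c) Y = Q³:
  Q = 0.564 -> Y = 0.18 ✓
  Q = 0.597 -> Y = 0.213 ✓
  Q = 0.717 -> Y = 0.368 ✓
All samples match this transformation.

(c) Q³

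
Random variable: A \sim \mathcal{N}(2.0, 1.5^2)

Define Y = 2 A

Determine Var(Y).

For Y = aA + b: Var(Y) = a² * Var(A)
Var(A) = 1.5^2 = 2.25
Var(Y) = 2² * 2.25 = 4 * 2.25 = 9

9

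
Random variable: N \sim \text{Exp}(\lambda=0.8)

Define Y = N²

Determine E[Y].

Using E[X²] = Var(X) + (E[X])²:
E[N] = 1.25
Var(N) = 1/0.8^2 = 1.5625
E[N²] = 1.5625 + 1.25² = 1.5625 + 1.5625 = 3.125

3.125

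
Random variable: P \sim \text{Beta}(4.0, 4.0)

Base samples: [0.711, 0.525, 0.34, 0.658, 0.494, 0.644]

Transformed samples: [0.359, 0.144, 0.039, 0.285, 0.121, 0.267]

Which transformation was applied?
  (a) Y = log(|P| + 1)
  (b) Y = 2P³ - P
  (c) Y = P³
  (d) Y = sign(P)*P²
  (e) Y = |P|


Checking option (c) Y = P³:
  P = 0.711 -> Y = 0.359 ✓
  P = 0.525 -> Y = 0.144 ✓
  P = 0.34 -> Y = 0.039 ✓
All samples match this transformation.

(c) P³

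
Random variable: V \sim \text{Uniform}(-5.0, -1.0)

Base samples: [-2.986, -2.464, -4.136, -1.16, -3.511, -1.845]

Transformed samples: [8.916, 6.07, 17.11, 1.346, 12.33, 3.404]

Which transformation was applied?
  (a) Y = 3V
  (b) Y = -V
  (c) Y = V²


Checking option (c) Y = V²:
  V = -2.986 -> Y = 8.916 ✓
  V = -2.464 -> Y = 6.07 ✓
  V = -4.136 -> Y = 17.11 ✓
All samples match this transformation.

(c) V²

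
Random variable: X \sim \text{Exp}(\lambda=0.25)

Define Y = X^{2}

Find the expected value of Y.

E[Y] = 1*E[X²]
E[X] = 4
E[X²] = Var(X) + (E[X])² = 16 + 16 = 32
E[Y] = 1*32 = 32

32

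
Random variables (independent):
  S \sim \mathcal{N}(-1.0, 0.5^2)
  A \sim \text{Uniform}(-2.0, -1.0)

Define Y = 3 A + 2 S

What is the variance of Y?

For independent RVs: Var(aX + bY) = a²Var(X) + b²Var(Y)
Var(S) = 0.25
Var(A) = 0.083333333
Var(Y) = 2²*0.25 + 3²*0.083333333
= 4*0.25 + 9*0.083333333 = 1.75

1.75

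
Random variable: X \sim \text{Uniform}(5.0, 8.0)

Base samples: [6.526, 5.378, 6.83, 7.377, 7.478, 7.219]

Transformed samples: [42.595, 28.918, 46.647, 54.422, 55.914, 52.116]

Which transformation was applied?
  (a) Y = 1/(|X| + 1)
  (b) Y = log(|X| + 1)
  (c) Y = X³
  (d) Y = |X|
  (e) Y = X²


Checking option (e) Y = X²:
  X = 6.526 -> Y = 42.595 ✓
  X = 5.378 -> Y = 28.918 ✓
  X = 6.83 -> Y = 46.647 ✓
All samples match this transformation.

(e) X²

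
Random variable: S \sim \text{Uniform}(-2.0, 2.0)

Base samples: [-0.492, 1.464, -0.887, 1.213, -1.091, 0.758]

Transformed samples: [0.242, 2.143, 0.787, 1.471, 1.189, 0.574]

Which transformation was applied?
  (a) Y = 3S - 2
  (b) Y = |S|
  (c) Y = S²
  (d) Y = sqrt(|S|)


Checking option (c) Y = S²:
  S = -0.492 -> Y = 0.242 ✓
  S = 1.464 -> Y = 2.143 ✓
  S = -0.887 -> Y = 0.787 ✓
All samples match this transformation.

(c) S²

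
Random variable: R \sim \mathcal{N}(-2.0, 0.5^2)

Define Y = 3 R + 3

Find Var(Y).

For Y = aR + b: Var(Y) = a² * Var(R)
Var(R) = 0.5^2 = 0.25
Var(Y) = 3² * 0.25 = 9 * 0.25 = 2.25

2.25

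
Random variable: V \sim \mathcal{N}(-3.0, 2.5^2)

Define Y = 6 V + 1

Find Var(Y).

For Y = aV + b: Var(Y) = a² * Var(V)
Var(V) = 2.5^2 = 6.25
Var(Y) = 6² * 6.25 = 36 * 6.25 = 225

225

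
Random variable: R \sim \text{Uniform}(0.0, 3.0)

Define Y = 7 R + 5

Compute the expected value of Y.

For Y = 7R + 5:
E[Y] = 7 * E[R] + 5
E[R] = (0 + 3)/2 = 1.5
E[Y] = 7 * 1.5 + 5 = 15.5

15.5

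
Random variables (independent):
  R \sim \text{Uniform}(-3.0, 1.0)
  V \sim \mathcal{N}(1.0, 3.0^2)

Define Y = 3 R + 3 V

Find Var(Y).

For independent RVs: Var(aX + bY) = a²Var(X) + b²Var(Y)
Var(R) = 1.3333333
Var(V) = 9
Var(Y) = 3²*1.3333333 + 3²*9
= 9*1.3333333 + 9*9 = 93

93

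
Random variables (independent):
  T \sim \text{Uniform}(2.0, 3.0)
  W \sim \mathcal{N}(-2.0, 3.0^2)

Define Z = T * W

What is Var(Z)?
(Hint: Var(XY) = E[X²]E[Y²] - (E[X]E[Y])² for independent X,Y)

Var(XY) = E[X²]E[Y²] - (E[X]E[Y])²
E[T] = 2.5, Var(T) = 0.083333333
E[W] = -2, Var(W) = 9
E[T²] = 0.083333333 + 2.5² = 6.3333333
E[W²] = 9 + (-2)² = 13
Var(Z) = 6.3333333*13 - (2.5*(-2))²
= 82.333333 - 25 = 57.333333

57.333333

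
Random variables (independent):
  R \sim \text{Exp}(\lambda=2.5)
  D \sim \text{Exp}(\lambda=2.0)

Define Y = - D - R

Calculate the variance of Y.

For independent RVs: Var(aX + bY) = a²Var(X) + b²Var(Y)
Var(R) = 0.16
Var(D) = 0.25
Var(Y) = (-1)²*0.16 + (-1)²*0.25
= 1*0.16 + 1*0.25 = 0.41

0.41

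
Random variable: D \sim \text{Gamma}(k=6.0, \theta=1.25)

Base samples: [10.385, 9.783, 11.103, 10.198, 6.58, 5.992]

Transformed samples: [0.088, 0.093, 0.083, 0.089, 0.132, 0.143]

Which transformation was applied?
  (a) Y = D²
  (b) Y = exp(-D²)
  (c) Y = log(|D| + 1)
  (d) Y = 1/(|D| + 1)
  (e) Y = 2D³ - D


Checking option (d) Y = 1/(|D| + 1):
  D = 10.385 -> Y = 0.088 ✓
  D = 9.783 -> Y = 0.093 ✓
  D = 11.103 -> Y = 0.083 ✓
All samples match this transformation.

(d) 1/(|D| + 1)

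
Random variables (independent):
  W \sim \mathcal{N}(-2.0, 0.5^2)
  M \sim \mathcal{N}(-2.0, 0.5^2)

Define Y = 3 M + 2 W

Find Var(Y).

For independent RVs: Var(aX + bY) = a²Var(X) + b²Var(Y)
Var(W) = 0.25
Var(M) = 0.25
Var(Y) = 2²*0.25 + 3²*0.25
= 4*0.25 + 9*0.25 = 3.25

3.25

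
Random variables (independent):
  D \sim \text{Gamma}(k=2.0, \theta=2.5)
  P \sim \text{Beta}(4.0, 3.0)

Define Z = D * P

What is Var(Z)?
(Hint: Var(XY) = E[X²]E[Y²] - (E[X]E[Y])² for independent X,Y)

Var(XY) = E[X²]E[Y²] - (E[X]E[Y])²
E[D] = 5, Var(D) = 12.5
E[P] = 0.57142857, Var(P) = 0.030612245
E[D²] = 12.5 + 5² = 37.5
E[P²] = 0.030612245 + 0.57142857² = 0.35714286
Var(Z) = 37.5*0.35714286 - (5*0.57142857)²
= 13.392857 - 8.1632653 = 5.2295918

5.2295918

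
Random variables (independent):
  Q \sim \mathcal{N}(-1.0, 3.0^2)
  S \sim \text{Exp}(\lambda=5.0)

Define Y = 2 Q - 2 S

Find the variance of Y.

For independent RVs: Var(aX + bY) = a²Var(X) + b²Var(Y)
Var(Q) = 9
Var(S) = 0.04
Var(Y) = 2²*9 + (-2)²*0.04
= 4*9 + 4*0.04 = 36.16

36.16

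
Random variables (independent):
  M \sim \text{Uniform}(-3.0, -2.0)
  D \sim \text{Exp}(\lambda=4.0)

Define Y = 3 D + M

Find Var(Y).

For independent RVs: Var(aX + bY) = a²Var(X) + b²Var(Y)
Var(M) = 0.083333333
Var(D) = 0.0625
Var(Y) = 1²*0.083333333 + 3²*0.0625
= 1*0.083333333 + 9*0.0625 = 0.64583333

0.64583333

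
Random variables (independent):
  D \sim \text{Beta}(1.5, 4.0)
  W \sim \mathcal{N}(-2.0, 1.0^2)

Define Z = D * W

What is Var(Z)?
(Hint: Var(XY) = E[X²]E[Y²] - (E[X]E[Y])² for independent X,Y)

Var(XY) = E[X²]E[Y²] - (E[X]E[Y])²
E[D] = 0.27272727, Var(D) = 0.03051494
E[W] = -2, Var(W) = 1
E[D²] = 0.03051494 + 0.27272727² = 0.1048951
E[W²] = 1 + (-2)² = 5
Var(Z) = 0.1048951*5 - (0.27272727*(-2))²
= 0.52447552 - 0.29752066 = 0.22695486

0.22695486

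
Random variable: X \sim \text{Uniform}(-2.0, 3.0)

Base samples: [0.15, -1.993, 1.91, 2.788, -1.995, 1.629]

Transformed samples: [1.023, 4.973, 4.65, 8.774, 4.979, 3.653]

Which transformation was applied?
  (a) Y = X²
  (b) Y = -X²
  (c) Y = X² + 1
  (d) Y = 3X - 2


Checking option (c) Y = X² + 1:
  X = 0.15 -> Y = 1.023 ✓
  X = -1.993 -> Y = 4.973 ✓
  X = 1.91 -> Y = 4.65 ✓
All samples match this transformation.

(c) X² + 1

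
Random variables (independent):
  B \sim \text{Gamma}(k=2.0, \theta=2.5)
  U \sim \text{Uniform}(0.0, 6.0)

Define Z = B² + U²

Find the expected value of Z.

E[Z] = E[B²] + E[U²]
E[B²] = Var(B) + E[B]² = 12.5 + 25 = 37.5
E[U²] = Var(U) + E[U]² = 3 + 9 = 12
E[Z] = 37.5 + 12 = 49.5

49.5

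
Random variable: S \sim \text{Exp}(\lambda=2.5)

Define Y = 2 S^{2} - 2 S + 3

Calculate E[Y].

E[Y] = 2*E[S²] - 2*E[S] + 3
E[S] = 0.4
E[S²] = Var(S) + (E[S])² = 0.16 + 0.16 = 0.32
E[Y] = 2*0.32 - 2*0.4 + 3 = 2.84

2.84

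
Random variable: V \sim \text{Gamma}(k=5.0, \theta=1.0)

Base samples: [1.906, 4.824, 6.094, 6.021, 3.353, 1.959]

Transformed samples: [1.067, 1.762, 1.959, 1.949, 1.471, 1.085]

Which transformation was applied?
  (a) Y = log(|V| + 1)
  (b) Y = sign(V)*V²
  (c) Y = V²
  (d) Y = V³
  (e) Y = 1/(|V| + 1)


Checking option (a) Y = log(|V| + 1):
  V = 1.906 -> Y = 1.067 ✓
  V = 4.824 -> Y = 1.762 ✓
  V = 6.094 -> Y = 1.959 ✓
All samples match this transformation.

(a) log(|V| + 1)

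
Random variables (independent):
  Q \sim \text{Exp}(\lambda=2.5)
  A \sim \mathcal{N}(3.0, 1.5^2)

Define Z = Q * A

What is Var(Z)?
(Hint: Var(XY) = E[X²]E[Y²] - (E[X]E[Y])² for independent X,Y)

Var(XY) = E[X²]E[Y²] - (E[X]E[Y])²
E[Q] = 0.4, Var(Q) = 0.16
E[A] = 3, Var(A) = 2.25
E[Q²] = 0.16 + 0.4² = 0.32
E[A²] = 2.25 + 3² = 11.25
Var(Z) = 0.32*11.25 - (0.4*3)²
= 3.6 - 1.44 = 2.16

2.16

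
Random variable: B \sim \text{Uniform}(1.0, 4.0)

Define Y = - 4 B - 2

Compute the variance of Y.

For Y = aB + b: Var(Y) = a² * Var(B)
Var(B) = (4 - 1)^2/12 = 0.75
Var(Y) = (-4)² * 0.75 = 16 * 0.75 = 12

12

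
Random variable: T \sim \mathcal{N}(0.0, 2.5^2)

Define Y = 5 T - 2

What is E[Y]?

For Y = 5T - 2:
E[Y] = 5 * E[T] - 2
E[T] = 0.0 = 0
E[Y] = 5 * 0 - 2 = -2

-2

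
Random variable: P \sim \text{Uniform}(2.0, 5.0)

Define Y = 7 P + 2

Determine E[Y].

For Y = 7P + 2:
E[Y] = 7 * E[P] + 2
E[P] = (2 + 5)/2 = 3.5
E[Y] = 7 * 3.5 + 2 = 26.5

26.5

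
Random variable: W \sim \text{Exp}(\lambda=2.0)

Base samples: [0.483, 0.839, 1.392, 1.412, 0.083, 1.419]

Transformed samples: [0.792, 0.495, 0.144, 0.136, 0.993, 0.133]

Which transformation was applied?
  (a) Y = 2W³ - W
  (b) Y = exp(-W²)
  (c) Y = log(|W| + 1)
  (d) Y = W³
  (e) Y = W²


Checking option (b) Y = exp(-W²):
  W = 0.483 -> Y = 0.792 ✓
  W = 0.839 -> Y = 0.495 ✓
  W = 1.392 -> Y = 0.144 ✓
All samples match this transformation.

(b) exp(-W²)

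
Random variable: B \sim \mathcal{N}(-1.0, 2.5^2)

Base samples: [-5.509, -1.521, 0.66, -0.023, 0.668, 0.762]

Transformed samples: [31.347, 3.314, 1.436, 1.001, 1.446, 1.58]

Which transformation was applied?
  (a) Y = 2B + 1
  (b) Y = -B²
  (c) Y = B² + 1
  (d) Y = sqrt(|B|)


Checking option (c) Y = B² + 1:
  B = -5.509 -> Y = 31.347 ✓
  B = -1.521 -> Y = 3.314 ✓
  B = 0.66 -> Y = 1.436 ✓
All samples match this transformation.

(c) B² + 1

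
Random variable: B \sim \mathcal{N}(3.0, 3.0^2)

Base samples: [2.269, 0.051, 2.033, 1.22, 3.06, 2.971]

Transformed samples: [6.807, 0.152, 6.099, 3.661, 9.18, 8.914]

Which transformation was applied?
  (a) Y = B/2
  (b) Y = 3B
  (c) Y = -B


Checking option (b) Y = 3B:
  B = 2.269 -> Y = 6.807 ✓
  B = 0.051 -> Y = 0.152 ✓
  B = 2.033 -> Y = 6.099 ✓
All samples match this transformation.

(b) 3B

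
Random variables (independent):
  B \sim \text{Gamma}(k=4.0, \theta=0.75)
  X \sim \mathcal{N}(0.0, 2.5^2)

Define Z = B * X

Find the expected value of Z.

For independent RVs: E[XY] = E[X]*E[Y]
E[B] = 3
E[X] = 0
E[Z] = 3 * 0 = 0

0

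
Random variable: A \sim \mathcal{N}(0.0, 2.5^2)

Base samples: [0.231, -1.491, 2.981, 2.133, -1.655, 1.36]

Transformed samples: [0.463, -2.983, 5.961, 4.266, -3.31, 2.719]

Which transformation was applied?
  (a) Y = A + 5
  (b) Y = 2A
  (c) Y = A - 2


Checking option (b) Y = 2A:
  A = 0.231 -> Y = 0.463 ✓
  A = -1.491 -> Y = -2.983 ✓
  A = 2.981 -> Y = 5.961 ✓
All samples match this transformation.

(b) 2A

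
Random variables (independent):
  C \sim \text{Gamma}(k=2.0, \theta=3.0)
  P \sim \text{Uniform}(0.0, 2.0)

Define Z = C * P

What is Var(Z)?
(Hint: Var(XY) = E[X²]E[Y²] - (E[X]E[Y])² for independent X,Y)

Var(XY) = E[X²]E[Y²] - (E[X]E[Y])²
E[C] = 6, Var(C) = 18
E[P] = 1, Var(P) = 0.33333333
E[C²] = 18 + 6² = 54
E[P²] = 0.33333333 + 1² = 1.3333333
Var(Z) = 54*1.3333333 - (6*1)²
= 72 - 36 = 36

36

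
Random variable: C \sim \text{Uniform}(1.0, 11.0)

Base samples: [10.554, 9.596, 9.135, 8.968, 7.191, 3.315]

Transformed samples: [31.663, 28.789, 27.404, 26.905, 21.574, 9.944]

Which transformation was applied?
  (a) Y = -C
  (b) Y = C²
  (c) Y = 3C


Checking option (c) Y = 3C:
  C = 10.554 -> Y = 31.663 ✓
  C = 9.596 -> Y = 28.789 ✓
  C = 9.135 -> Y = 27.404 ✓
All samples match this transformation.

(c) 3C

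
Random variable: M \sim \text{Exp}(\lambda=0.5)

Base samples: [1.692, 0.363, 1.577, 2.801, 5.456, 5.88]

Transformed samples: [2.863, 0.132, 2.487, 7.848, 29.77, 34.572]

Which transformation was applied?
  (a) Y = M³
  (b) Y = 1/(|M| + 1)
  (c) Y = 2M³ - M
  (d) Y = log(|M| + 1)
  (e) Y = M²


Checking option (e) Y = M²:
  M = 1.692 -> Y = 2.863 ✓
  M = 0.363 -> Y = 0.132 ✓
  M = 1.577 -> Y = 2.487 ✓
All samples match this transformation.

(e) M²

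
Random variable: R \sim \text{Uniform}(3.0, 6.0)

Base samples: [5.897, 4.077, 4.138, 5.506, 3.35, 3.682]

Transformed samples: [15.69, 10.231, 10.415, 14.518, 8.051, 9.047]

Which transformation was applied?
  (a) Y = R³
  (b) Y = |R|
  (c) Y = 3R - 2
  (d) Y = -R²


Checking option (c) Y = 3R - 2:
  R = 5.897 -> Y = 15.69 ✓
  R = 4.077 -> Y = 10.231 ✓
  R = 4.138 -> Y = 10.415 ✓
All samples match this transformation.

(c) 3R - 2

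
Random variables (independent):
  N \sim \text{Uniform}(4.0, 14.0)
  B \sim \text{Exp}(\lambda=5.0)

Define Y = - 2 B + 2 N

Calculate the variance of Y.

For independent RVs: Var(aX + bY) = a²Var(X) + b²Var(Y)
Var(N) = 8.3333333
Var(B) = 0.04
Var(Y) = 2²*8.3333333 + (-2)²*0.04
= 4*8.3333333 + 4*0.04 = 33.493333

33.493333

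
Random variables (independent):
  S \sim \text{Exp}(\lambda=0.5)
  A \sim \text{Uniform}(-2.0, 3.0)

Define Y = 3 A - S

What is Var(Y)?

For independent RVs: Var(aX + bY) = a²Var(X) + b²Var(Y)
Var(S) = 4
Var(A) = 2.0833333
Var(Y) = (-1)²*4 + 3²*2.0833333
= 1*4 + 9*2.0833333 = 22.75

22.75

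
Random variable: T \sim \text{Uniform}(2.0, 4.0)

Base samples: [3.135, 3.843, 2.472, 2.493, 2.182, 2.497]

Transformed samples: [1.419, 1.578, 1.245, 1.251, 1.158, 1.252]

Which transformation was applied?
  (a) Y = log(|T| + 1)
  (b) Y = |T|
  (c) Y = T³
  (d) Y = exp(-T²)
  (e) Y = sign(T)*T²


Checking option (a) Y = log(|T| + 1):
  T = 3.135 -> Y = 1.419 ✓
  T = 3.843 -> Y = 1.578 ✓
  T = 2.472 -> Y = 1.245 ✓
All samples match this transformation.

(a) log(|T| + 1)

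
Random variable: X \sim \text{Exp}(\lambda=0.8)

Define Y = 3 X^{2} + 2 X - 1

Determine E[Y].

E[Y] = 3*E[X²] + 2*E[X] - 1
E[X] = 1.25
E[X²] = Var(X) + (E[X])² = 1.5625 + 1.5625 = 3.125
E[Y] = 3*3.125 + 2*1.25 - 1 = 10.875

10.875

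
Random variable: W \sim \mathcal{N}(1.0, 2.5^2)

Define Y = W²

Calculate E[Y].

Using E[X²] = Var(X) + (E[X])²:
E[W] = 1
Var(W) = 2.5^2 = 6.25
E[W²] = 6.25 + 1² = 6.25 + 1 = 7.25

7.25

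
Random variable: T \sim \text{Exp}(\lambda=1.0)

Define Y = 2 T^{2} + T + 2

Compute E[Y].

E[Y] = 2*E[T²] + 1*E[T] + 2
E[T] = 1
E[T²] = Var(T) + (E[T])² = 1 + 1 = 2
E[Y] = 2*2 + 1*1 + 2 = 7

7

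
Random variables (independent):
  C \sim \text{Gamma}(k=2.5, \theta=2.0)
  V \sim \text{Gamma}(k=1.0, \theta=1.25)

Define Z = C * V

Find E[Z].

For independent RVs: E[XY] = E[X]*E[Y]
E[C] = 5
E[V] = 1.25
E[Z] = 5 * 1.25 = 6.25

6.25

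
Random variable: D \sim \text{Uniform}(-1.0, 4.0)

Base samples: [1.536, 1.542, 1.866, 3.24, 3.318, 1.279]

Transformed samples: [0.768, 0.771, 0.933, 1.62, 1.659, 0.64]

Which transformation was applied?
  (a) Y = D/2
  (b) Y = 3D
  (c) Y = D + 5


Checking option (a) Y = D/2:
  D = 1.536 -> Y = 0.768 ✓
  D = 1.542 -> Y = 0.771 ✓
  D = 1.866 -> Y = 0.933 ✓
All samples match this transformation.

(a) D/2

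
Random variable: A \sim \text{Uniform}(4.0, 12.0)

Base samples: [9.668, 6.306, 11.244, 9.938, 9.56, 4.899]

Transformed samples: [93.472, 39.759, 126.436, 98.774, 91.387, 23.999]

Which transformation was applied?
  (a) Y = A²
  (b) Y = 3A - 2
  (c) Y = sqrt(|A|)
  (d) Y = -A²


Checking option (a) Y = A²:
  A = 9.668 -> Y = 93.472 ✓
  A = 6.306 -> Y = 39.759 ✓
  A = 11.244 -> Y = 126.436 ✓
All samples match this transformation.

(a) A²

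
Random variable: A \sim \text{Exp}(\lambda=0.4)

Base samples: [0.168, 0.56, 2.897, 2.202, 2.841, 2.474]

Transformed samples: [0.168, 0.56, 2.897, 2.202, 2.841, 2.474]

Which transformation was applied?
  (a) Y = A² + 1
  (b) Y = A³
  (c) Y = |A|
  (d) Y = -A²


Checking option (c) Y = |A|:
  A = 0.168 -> Y = 0.168 ✓
  A = 0.56 -> Y = 0.56 ✓
  A = 2.897 -> Y = 2.897 ✓
All samples match this transformation.

(c) |A|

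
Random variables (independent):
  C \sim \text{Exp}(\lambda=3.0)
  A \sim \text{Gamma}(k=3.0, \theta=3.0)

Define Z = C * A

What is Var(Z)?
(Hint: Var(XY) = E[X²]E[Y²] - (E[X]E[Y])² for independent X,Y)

Var(XY) = E[X²]E[Y²] - (E[X]E[Y])²
E[C] = 0.33333333, Var(C) = 0.11111111
E[A] = 9, Var(A) = 27
E[C²] = 0.11111111 + 0.33333333² = 0.22222222
E[A²] = 27 + 9² = 108
Var(Z) = 0.22222222*108 - (0.33333333*9)²
= 24 - 9 = 15

15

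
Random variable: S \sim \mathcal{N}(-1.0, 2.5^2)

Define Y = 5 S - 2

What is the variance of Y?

For Y = aS + b: Var(Y) = a² * Var(S)
Var(S) = 2.5^2 = 6.25
Var(Y) = 5² * 6.25 = 25 * 6.25 = 156.25

156.25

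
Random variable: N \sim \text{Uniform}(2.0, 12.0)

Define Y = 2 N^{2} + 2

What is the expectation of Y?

E[Y] = 2*E[N²] + 2
E[N] = 7
E[N²] = Var(N) + (E[N])² = 8.3333333 + 49 = 57.333333
E[Y] = 2*57.333333 + 2 = 116.66667

116.66667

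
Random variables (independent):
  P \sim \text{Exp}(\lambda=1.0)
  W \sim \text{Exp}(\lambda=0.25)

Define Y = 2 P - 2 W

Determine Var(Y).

For independent RVs: Var(aX + bY) = a²Var(X) + b²Var(Y)
Var(P) = 1
Var(W) = 16
Var(Y) = 2²*1 + (-2)²*16
= 4*1 + 4*16 = 68

68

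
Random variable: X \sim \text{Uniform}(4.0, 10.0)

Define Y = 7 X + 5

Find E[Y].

For Y = 7X + 5:
E[Y] = 7 * E[X] + 5
E[X] = (4 + 10)/2 = 7
E[Y] = 7 * 7 + 5 = 54

54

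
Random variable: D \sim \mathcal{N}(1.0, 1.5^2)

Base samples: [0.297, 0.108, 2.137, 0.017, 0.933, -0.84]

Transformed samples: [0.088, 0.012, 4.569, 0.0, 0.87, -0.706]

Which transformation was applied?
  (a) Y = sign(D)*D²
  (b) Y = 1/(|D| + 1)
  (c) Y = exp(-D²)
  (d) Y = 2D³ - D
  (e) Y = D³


Checking option (a) Y = sign(D)*D²:
  D = 0.297 -> Y = 0.088 ✓
  D = 0.108 -> Y = 0.012 ✓
  D = 2.137 -> Y = 4.569 ✓
All samples match this transformation.

(a) sign(D)*D²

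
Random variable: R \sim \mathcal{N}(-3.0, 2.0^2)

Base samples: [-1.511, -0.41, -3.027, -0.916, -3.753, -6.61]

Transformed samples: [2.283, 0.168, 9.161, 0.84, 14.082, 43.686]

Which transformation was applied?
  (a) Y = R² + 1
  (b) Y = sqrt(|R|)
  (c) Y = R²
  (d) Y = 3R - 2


Checking option (c) Y = R²:
  R = -1.511 -> Y = 2.283 ✓
  R = -0.41 -> Y = 0.168 ✓
  R = -3.027 -> Y = 9.161 ✓
All samples match this transformation.

(c) R²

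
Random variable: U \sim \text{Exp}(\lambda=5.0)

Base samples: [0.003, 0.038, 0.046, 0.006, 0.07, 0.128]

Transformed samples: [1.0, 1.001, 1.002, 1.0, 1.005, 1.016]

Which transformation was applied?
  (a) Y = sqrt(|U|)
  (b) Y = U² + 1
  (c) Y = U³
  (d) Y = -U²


Checking option (b) Y = U² + 1:
  U = 0.003 -> Y = 1.0 ✓
  U = 0.038 -> Y = 1.001 ✓
  U = 0.046 -> Y = 1.002 ✓
All samples match this transformation.

(b) U² + 1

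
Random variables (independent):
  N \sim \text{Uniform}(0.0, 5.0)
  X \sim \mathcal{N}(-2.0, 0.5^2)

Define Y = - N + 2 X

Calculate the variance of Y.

For independent RVs: Var(aX + bY) = a²Var(X) + b²Var(Y)
Var(N) = 2.0833333
Var(X) = 0.25
Var(Y) = (-1)²*2.0833333 + 2²*0.25
= 1*2.0833333 + 4*0.25 = 3.0833333

3.0833333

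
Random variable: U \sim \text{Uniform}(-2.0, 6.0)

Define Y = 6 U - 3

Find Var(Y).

For Y = aU + b: Var(Y) = a² * Var(U)
Var(U) = (6 + 2)^2/12 = 5.3333333
Var(Y) = 6² * 5.3333333 = 36 * 5.3333333 = 192

192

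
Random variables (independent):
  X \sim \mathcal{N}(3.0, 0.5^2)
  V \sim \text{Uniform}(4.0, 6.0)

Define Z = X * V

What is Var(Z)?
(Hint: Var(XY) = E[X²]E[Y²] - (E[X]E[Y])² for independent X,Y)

Var(XY) = E[X²]E[Y²] - (E[X]E[Y])²
E[X] = 3, Var(X) = 0.25
E[V] = 5, Var(V) = 0.33333333
E[X²] = 0.25 + 3² = 9.25
E[V²] = 0.33333333 + 5² = 25.333333
Var(Z) = 9.25*25.333333 - (3*5)²
= 234.33333 - 225 = 9.3333333

9.3333333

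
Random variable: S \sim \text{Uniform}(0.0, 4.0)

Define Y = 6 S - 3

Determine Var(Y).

For Y = aS + b: Var(Y) = a² * Var(S)
Var(S) = (4 - 0)^2/12 = 1.3333333
Var(Y) = 6² * 1.3333333 = 36 * 1.3333333 = 48

48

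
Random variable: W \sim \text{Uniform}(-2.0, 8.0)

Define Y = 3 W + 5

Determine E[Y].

For Y = 3W + 5:
E[Y] = 3 * E[W] + 5
E[W] = (-2 + 8)/2 = 3
E[Y] = 3 * 3 + 5 = 14

14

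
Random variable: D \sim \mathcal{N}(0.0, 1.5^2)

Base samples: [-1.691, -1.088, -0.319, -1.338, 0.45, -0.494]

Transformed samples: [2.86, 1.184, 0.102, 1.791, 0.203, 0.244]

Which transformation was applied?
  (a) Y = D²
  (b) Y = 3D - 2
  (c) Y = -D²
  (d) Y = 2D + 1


Checking option (a) Y = D²:
  D = -1.691 -> Y = 2.86 ✓
  D = -1.088 -> Y = 1.184 ✓
  D = -0.319 -> Y = 0.102 ✓
All samples match this transformation.

(a) D²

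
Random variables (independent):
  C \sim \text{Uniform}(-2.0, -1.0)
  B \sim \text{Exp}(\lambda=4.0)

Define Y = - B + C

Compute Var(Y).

For independent RVs: Var(aX + bY) = a²Var(X) + b²Var(Y)
Var(C) = 0.083333333
Var(B) = 0.0625
Var(Y) = 1²*0.083333333 + (-1)²*0.0625
= 1*0.083333333 + 1*0.0625 = 0.14583333

0.14583333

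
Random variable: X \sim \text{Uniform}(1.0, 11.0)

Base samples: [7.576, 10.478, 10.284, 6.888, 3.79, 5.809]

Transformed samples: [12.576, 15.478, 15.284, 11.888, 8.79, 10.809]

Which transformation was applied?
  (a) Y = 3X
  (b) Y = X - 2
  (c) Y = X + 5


Checking option (c) Y = X + 5:
  X = 7.576 -> Y = 12.576 ✓
  X = 10.478 -> Y = 15.478 ✓
  X = 10.284 -> Y = 15.284 ✓
All samples match this transformation.

(c) X + 5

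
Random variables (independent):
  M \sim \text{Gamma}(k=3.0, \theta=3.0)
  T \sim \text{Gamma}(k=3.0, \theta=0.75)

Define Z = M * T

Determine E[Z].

For independent RVs: E[XY] = E[X]*E[Y]
E[M] = 9
E[T] = 2.25
E[Z] = 9 * 2.25 = 20.25

20.25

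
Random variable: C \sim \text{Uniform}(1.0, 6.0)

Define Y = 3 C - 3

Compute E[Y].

For Y = 3C - 3:
E[Y] = 3 * E[C] - 3
E[C] = (1 + 6)/2 = 3.5
E[Y] = 3 * 3.5 - 3 = 7.5

7.5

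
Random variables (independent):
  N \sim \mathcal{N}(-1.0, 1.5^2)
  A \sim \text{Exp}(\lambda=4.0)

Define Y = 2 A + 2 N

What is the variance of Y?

For independent RVs: Var(aX + bY) = a²Var(X) + b²Var(Y)
Var(N) = 2.25
Var(A) = 0.0625
Var(Y) = 2²*2.25 + 2²*0.0625
= 4*2.25 + 4*0.0625 = 9.25

9.25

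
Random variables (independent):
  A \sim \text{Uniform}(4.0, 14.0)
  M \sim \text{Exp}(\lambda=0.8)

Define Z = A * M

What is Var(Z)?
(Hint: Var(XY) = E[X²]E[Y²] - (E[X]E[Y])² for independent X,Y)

Var(XY) = E[X²]E[Y²] - (E[X]E[Y])²
E[A] = 9, Var(A) = 8.3333333
E[M] = 1.25, Var(M) = 1.5625
E[A²] = 8.3333333 + 9² = 89.333333
E[M²] = 1.5625 + 1.25² = 3.125
Var(Z) = 89.333333*3.125 - (9*1.25)²
= 279.16667 - 126.5625 = 152.60417

152.60417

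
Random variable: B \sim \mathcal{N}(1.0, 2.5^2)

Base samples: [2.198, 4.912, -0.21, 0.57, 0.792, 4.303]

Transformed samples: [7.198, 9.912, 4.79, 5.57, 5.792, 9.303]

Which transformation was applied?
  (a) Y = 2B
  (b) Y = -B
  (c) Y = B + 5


Checking option (c) Y = B + 5:
  B = 2.198 -> Y = 7.198 ✓
  B = 4.912 -> Y = 9.912 ✓
  B = -0.21 -> Y = 4.79 ✓
All samples match this transformation.

(c) B + 5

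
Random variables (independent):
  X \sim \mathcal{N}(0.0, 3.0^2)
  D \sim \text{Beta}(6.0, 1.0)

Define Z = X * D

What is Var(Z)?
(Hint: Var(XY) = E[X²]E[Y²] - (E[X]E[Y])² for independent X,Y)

Var(XY) = E[X²]E[Y²] - (E[X]E[Y])²
E[X] = 0, Var(X) = 9
E[D] = 0.85714286, Var(D) = 0.015306122
E[X²] = 9 + 0² = 9
E[D²] = 0.015306122 + 0.85714286² = 0.75
Var(Z) = 9*0.75 - (0*0.85714286)²
= 6.75 - 0 = 6.75

6.75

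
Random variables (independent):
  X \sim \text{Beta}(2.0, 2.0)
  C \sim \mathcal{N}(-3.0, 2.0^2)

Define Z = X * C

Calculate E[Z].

For independent RVs: E[XY] = E[X]*E[Y]
E[X] = 0.5
E[C] = -3
E[Z] = 0.5 * (-3) = -1.5

-1.5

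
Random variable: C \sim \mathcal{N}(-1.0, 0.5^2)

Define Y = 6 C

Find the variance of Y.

For Y = aC + b: Var(Y) = a² * Var(C)
Var(C) = 0.5^2 = 0.25
Var(Y) = 6² * 0.25 = 36 * 0.25 = 9

9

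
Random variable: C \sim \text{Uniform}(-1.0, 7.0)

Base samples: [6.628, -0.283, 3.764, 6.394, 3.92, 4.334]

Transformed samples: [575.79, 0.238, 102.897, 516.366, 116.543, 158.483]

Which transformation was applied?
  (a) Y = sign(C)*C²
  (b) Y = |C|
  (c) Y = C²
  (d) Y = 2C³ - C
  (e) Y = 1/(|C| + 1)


Checking option (d) Y = 2C³ - C:
  C = 6.628 -> Y = 575.79 ✓
  C = -0.283 -> Y = 0.238 ✓
  C = 3.764 -> Y = 102.897 ✓
All samples match this transformation.

(d) 2C³ - C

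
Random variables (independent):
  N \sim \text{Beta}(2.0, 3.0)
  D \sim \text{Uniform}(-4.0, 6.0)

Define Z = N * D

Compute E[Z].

For independent RVs: E[XY] = E[X]*E[Y]
E[N] = 0.4
E[D] = 1
E[Z] = 0.4 * 1 = 0.4

0.4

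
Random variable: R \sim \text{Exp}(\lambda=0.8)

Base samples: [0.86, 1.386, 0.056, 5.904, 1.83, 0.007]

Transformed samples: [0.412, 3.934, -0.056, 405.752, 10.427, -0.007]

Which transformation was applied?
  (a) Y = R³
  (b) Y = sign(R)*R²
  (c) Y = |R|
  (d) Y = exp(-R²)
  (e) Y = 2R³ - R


Checking option (e) Y = 2R³ - R:
  R = 0.86 -> Y = 0.412 ✓
  R = 1.386 -> Y = 3.934 ✓
  R = 0.056 -> Y = -0.056 ✓
All samples match this transformation.

(e) 2R³ - R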